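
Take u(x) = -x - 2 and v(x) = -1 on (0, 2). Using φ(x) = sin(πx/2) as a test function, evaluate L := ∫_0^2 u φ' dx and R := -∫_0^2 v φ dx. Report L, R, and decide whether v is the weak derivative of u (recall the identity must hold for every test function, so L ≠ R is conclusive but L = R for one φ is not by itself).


LHS = 4/π, RHS = 4/π. Yes, v = u' weakly.

u(x) = -x - 2, classical derivative u'(x) = -1.
φ(x) = sin(πx/2), so φ'(x) = π*cos(π*x/2)/2.
Note φ(0) = φ(2) = 0, so the boundary term u·φ vanishes.
LHS = ∫_0^2 u(x) φ'(x) dx = ∫_0^2 (-π*x*cos(π*x/2)/2 - π*cos(π*x/2)) dx. Term by term:
  ∫_0^2 -π*cos(π*x/2) dx = 0;  ∫_0^2 -π*x*cos(π*x/2)/2 dx = 4/π.
Sum: 0 + 4/π = 4/π.
So LHS = 4/π.
∫_0^2 v(x) φ(x) dx = ∫_0^2 (-sin(π*x/2)) dx. Term by term:
  ∫_0^2 -sin(π*x/2) dx = -4/π.
So RHS = -∫_0^2 v(x) φ(x) dx = 4/π.
LHS = RHS, so the identity holds for this test φ.
Moreover u is smooth here and v(x) = u'(x) = -1 pointwise, so the identity holds for every test function. Hence v is the weak derivative of u.


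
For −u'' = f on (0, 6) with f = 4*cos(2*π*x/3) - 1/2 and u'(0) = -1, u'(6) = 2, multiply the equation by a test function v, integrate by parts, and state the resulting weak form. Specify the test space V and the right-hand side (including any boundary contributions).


V = H^1(0, 6) (v unrestricted at boundary; u is determined up to an additive constant); weak form: ∫_0^6 u'v' dx = ∫_0^6 (4*cos(2*π*x/3) - 1/2) v dx + 2·v(6) + v(0) for all v ∈ V.

Multiply both sides by a test function v and integrate from 0 to 6:
  ∫_0^6 −u''(x) v(x) dx = ∫_0^6 f(x) v(x) dx.
Integrate the LHS by parts once:
  ∫_0^6 −u'' v dx = −[u'(x) v(x)]_0^6 + ∫_0^6 u'(x) v'(x) dx.
Thus ∫_0^6 u'(x) v'(x) dx = ∫_0^6 f(x) v(x) dx + [u'(x) v(x)]_0^6.
Choose V so that boundary terms are either known or forced to vanish.
u has inhomogeneous Neumann u'(0) = -1, u'(6) = 2. [u' v]_0^6 = (2)·v(6) − (-1)·v(0) = 2·v(6) + v(0). Take V = H^1(0, 6); boundary term becomes part of RHS.
Weak formulation: find u (satisfying any essential BC) such that ∫_0^6 u'(x) v'(x) dx = ∫_0^6 f v dx + 2·v(6) + v(0) for all v ∈ V (Neumann data are natural BCs: they enter the RHS as boundary terms).
Substituting f(x) = 4*cos(2*π*x/3) - 1/2, the right-hand side is ∫_0^6 (4*cos(2*π*x/3) - 1/2) v dx + 2·v(6) + v(0).
Compatibility check (pure Neumann): taking v ≡ 1 ∈ V gives 0 = ∫_0^6 f dx + (2) − (-1), i.e. ∫_0^6 f dx must equal u'(0) − u'(6) = -3. Indeed ∫_0^6 (4*cos(2*π*x/3) - 1/2) dx = -3, so the data are compatible. The solution is then unique only up to an additive constant (fix it e.g. by requiring ∫_0^6 u dx = 0).


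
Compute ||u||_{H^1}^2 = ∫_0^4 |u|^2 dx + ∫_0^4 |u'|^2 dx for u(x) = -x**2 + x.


||u||_{H^1}^2 = 2332/15

The H^1 norm (squared) on an interval (0, L) is
  ||u||_{H^1}^2 = ∫_0^L u(x)^2 dx + ∫_0^L u'(x)^2 dx.
Compute u'(x) = 1 - 2*x.
Then u(x)^2 = x**4 - 2*x**3 + x**2 and u'(x)^2 = 4*x**2 - 4*x + 1.
Integrate each monomial from 0 to 4 using ∫_0^4 c·x^n dx = c·4^(n+1)/(n+1):
  ∫_0^4 u(x)^2 dx = ∫_0^4 (x^4 - 2*x^3 + x^2) dx. Term by term:
    ∫_0^4 x^4 dx = 1024/5;  ∫_0^4 -2*x^3 dx = -128;  ∫_0^4 x^2 dx = 64/3.
  Sum: 1024/5 − 128 + 64/3 = 1472/15.
  ∫_0^4 u'(x)^2 dx = ∫_0^4 (4*x^2 - 4*x + 1) dx. Term by term:
    ∫_0^4 4*x^2 dx = 256/3;  ∫_0^4 -4*x dx = -32;  ∫_0^4 1 dx = 4.
  Sum: 256/3 − 32 + 4 = 172/3.
Adding: ||u||_{H^1}^2 = 1472/15 + 172/3 = 2332/15.


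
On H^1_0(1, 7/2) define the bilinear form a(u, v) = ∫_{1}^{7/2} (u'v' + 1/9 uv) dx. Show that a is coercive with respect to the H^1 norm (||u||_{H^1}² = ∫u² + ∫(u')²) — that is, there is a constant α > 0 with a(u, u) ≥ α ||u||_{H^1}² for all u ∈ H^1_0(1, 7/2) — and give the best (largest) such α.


α = (25 + 36*π^2)/(9*(25 + 4*π^2))

Coercivity of a(·,·) on H^1_0(1, 7/2) means a(u, u) ≥ α ||u||_{H^1}² for every u ∈ H^1_0.
The interval has length L = 5/2, and Poincaré/coercivity depend only on L. Here a(u, u) = ∫(u')² + (1/9)·∫u².
Here 0 < c = 1/9 < 1. The condition a(u,u) ≥ α||u||_{H^1}² reads (1−α)∫(u')² ≥ (α−c)∫u². Any admissible α is ≤ 1 (rapidly oscillating u have ∫u²/∫(u')² → 0), and α = 1 would force 0 ≥ (1−c)∫u², impossible since c < 1; so 1−α > 0. By the sharp Poincaré inequality on H^1_0 of an interval of length L, ∫(u')² ≥ (π/L)²∫u² with equality for the first sine mode sin(π(x−x₀)/L) (x₀ the left endpoint), so the inequality holds for all u iff (1−α)(π/L)² ≥ α − c, i.e. α ≤ ((π/L)² + c)/((π/L)² + 1) = (1 + c(L/π)²)/(1 + (L/π)²). With (π/L)² = 4*π^2/25 and c = 1/9, the largest admissible constant is α = ((π/L)² + c)/((π/L)² + 1).
Simplifying, α = (25 + 36*π^2)/(9*(25 + 4*π^2)).


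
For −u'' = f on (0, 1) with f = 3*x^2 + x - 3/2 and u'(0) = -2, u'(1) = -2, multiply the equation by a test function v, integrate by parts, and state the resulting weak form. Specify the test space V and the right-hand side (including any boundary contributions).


V = H^1(0, 1) (v unrestricted at boundary; u is determined up to an additive constant); weak form: ∫_0^1 u'v' dx = ∫_0^1 (3*x^2 + x - 3/2) v dx − 2·v(1) + 2·v(0) for all v ∈ V.

Multiply both sides by a test function v and integrate from 0 to 1:
  ∫_0^1 −u''(x) v(x) dx = ∫_0^1 f(x) v(x) dx.
Integrate the LHS by parts once:
  ∫_0^1 −u'' v dx = −[u'(x) v(x)]_0^1 + ∫_0^1 u'(x) v'(x) dx.
Thus ∫_0^1 u'(x) v'(x) dx = ∫_0^1 f(x) v(x) dx + [u'(x) v(x)]_0^1.
Choose V so that boundary terms are either known or forced to vanish.
u has inhomogeneous Neumann u'(0) = -2, u'(1) = -2. [u' v]_0^1 = (-2)·v(1) − (-2)·v(0) = − 2·v(1) + 2·v(0). Take V = H^1(0, 1); boundary term becomes part of RHS.
Weak formulation: find u (satisfying any essential BC) such that ∫_0^1 u'(x) v'(x) dx = ∫_0^1 f v dx − 2·v(1) + 2·v(0) for all v ∈ V (Neumann data are natural BCs: they enter the RHS as boundary terms).
Substituting f(x) = 3*x^2 + x - 3/2, the right-hand side is ∫_0^1 (3*x^2 + x - 3/2) v dx − 2·v(1) + 2·v(0).
Compatibility check (pure Neumann): taking v ≡ 1 ∈ V gives 0 = ∫_0^1 f dx + (-2) − (-2), i.e. ∫_0^1 f dx must equal u'(0) − u'(1) = 0. Indeed ∫_0^1 (3*x^2 + x - 3/2) dx = 0, so the data are compatible. The solution is then unique only up to an additive constant (fix it e.g. by requiring ∫_0^1 u dx = 0).


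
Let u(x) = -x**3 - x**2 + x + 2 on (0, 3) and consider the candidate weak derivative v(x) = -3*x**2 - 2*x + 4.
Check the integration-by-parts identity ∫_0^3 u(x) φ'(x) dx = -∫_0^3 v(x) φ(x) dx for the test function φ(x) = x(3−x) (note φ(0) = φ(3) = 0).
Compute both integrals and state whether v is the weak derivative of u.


LHS = 909/20, RHS = 639/20. No, v is not the weak derivative of u.

u(x) = -x**3 - x**2 + x + 2, classical derivative u'(x) = -3*x**2 - 2*x + 1.
φ(x) = x(3−x), so φ'(x) = 3 - 2*x.
Note φ(0) = φ(3) = 0, so the boundary term u·φ vanishes.
LHS = ∫_0^3 u(x) φ'(x) dx = ∫_0^3 (2*x^4 - x^3 - 5*x^2 - x + 6) dx. Term by term:
  ∫_0^3 2*x^4 dx = 486/5;  ∫_0^3 -x^3 dx = -81/4;  ∫_0^3 -5*x^2 dx = -45;
  ∫_0^3 -x dx = -9/2;  ∫_0^3 6 dx = 18.
Sum: 486/5 − 81/4 − 45 − 9/2 + 18 = 909/20.
So LHS = 909/20.
∫_0^3 v(x) φ(x) dx = ∫_0^3 (3*x^4 - 7*x^3 - 10*x^2 + 12*x) dx. Term by term:
  ∫_0^3 3*x^4 dx = 729/5;  ∫_0^3 -7*x^3 dx = -567/4;  ∫_0^3 -10*x^2 dx = -90;
  ∫_0^3 12*x dx = 54.
Sum: 729/5 − 567/4 − 90 + 54 = -639/20.
So RHS = -∫_0^3 v(x) φ(x) dx = 639/20.
LHS − RHS = 27/2 ≠ 0, so the identity fails.
(For a valid weak derivative the identity must hold for EVERY test function, in particular this one. The failure shows v is NOT the weak derivative of u.)
Correct weak derivative would be u'(x) = -3*x**2 - 2*x + 1.


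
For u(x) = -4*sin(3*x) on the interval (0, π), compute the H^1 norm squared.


||u||_{H^1(0,π)}^2 = 80*π

u'(x) = -12*cos(3*x).
Expand u² and (u')² and integrate term by term on (0, π), using: for integers n ≥ 1, ∫_0^π sin²(nx) dx = ∫_0^π cos²(nx) dx = π/2; for n ≠ n', ∫_0^π sin(nx)sin(n'x) dx = ∫_0^π cos(nx)cos(n'x) dx = 0; and by product-to-sum, ∫_0^π sin(nx)cos(n'x) dx = ½∫_0^π [sin((n+n')x) + sin((n−n')x)] dx, which is 0 when n+n' is even and 2n/(n²−n'²) when n+n' is odd (it need not vanish on (0, π)).
  u² squared terms: (-4)²·∫sin(3x)² dx = 16·π/2 = 8*π.
  So ∫_0^π u² dx = 8*π.
  (u')² squared terms: (-12)²·∫cos(3x)² dx = 144·π/2 = 72*π.
  So ∫_0^π (u')² dx = 72*π.
||u||_{H^1}^2 = (8*π) + (72*π) = 80*π.


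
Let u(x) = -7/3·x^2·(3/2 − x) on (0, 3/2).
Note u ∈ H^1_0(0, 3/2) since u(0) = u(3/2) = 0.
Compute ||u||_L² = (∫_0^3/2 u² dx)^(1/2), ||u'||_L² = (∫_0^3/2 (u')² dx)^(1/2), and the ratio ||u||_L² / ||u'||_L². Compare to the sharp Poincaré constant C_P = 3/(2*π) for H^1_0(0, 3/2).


||u||_L² / ||u'||_L² = 3*sqrt(14)/28 < C_P = 3/(2*π).

u(x) = -7/3·x^2·(3/2 − x), so u'(x) = 7*x*(x - 1).
u(x) = -7/3·x^2·(3/2 − x) vanishes at x = 0 and x = 3/2, so u ∈ H^1_0(0, 3/2). Differentiate via the product rule and integrate the resulting polynomials term by term.
  ∫_0^3/2 u² dx = ∫_0^3/2 (49*x^6/9 - 49*x^5/3 + 49*x^4/4) dx. Term by term:
    ∫_0^3/2 49*x^6/9 dx = 1701/128;  ∫_0^3/2 -49*x^5/3 dx = -3969/128;  ∫_0^3/2 49*x^4/4 dx = 11907/640.
  Sum: 1701/128 − 3969/128 + 11907/640 = 567/640.
  ∫_0^3/2 (u')² dx = ∫_0^3/2 (49*x^4 - 98*x^3 + 49*x^2) dx. Term by term:
    ∫_0^3/2 49*x^4 dx = 11907/160;  ∫_0^3/2 -98*x^3 dx = -3969/32;  ∫_0^3/2 49*x^2 dx = 441/8.
  Sum: 11907/160 − 3969/32 + 441/8 = 441/80.
∫_0^3/2 u² dx = 567/640, so ||u||_L² = 9*sqrt(70)/80.
∫_0^3/2 (u')² dx = 441/80, so ||u'||_L² = 21*sqrt(5)/20.
Ratio ||u||_L² / ||u'||_L² = 3*sqrt(14)/28.
Sharp Poincaré constant on H^1_0(0, 3/2) is C_P = L/π = 3/(2*π), achieved by sin(2*π/3·x).
A polynomial bump cannot attain the sharp Poincaré constant (only the first sine eigenfunction does), so the ratio is strictly less than C_P, consistent with ||u||_L² ≤ C_P ||u'||_L².


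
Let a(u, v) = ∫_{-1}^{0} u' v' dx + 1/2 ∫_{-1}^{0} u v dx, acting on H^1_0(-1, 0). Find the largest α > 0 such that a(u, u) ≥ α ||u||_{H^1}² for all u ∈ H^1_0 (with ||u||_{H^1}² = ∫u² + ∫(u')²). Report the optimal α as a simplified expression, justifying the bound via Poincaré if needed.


α = (1/2 + π^2)/(1 + π^2)

Coercivity of a(·,·) on H^1_0(-1, 0) means a(u, u) ≥ α ||u||_{H^1}² for every u ∈ H^1_0.
The interval has length L = 1, and Poincaré/coercivity depend only on L. Here a(u, u) = ∫(u')² + (1/2)·∫u².
Here 0 < c = 1/2 < 1. The condition a(u,u) ≥ α||u||_{H^1}² reads (1−α)∫(u')² ≥ (α−c)∫u². Any admissible α is ≤ 1 (rapidly oscillating u have ∫u²/∫(u')² → 0), and α = 1 would force 0 ≥ (1−c)∫u², impossible since c < 1; so 1−α > 0. By the sharp Poincaré inequality on H^1_0 of an interval of length L, ∫(u')² ≥ (π/L)²∫u² with equality for the first sine mode sin(π(x−x₀)/L) (x₀ the left endpoint), so the inequality holds for all u iff (1−α)(π/L)² ≥ α − c, i.e. α ≤ ((π/L)² + c)/((π/L)² + 1) = (1 + c(L/π)²)/(1 + (L/π)²). With (π/L)² = π^2 and c = 1/2, the largest admissible constant is α = ((π/L)² + c)/((π/L)² + 1).
Simplifying, α = (1/2 + π^2)/(1 + π^2).


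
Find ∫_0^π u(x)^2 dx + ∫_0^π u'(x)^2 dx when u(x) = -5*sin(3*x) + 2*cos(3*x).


||u||_{H^1(0,π)}^2 = 145*π

u'(x) = -6*sin(3*x) - 15*cos(3*x).
Expand u² and (u')² and integrate term by term on (0, π), using: for integers n ≥ 1, ∫_0^π sin²(nx) dx = ∫_0^π cos²(nx) dx = π/2; for n ≠ n', ∫_0^π sin(nx)sin(n'x) dx = ∫_0^π cos(nx)cos(n'x) dx = 0; and by product-to-sum, ∫_0^π sin(nx)cos(n'x) dx = ½∫_0^π [sin((n+n')x) + sin((n−n')x)] dx, which is 0 when n+n' is even and 2n/(n²−n'²) when n+n' is odd (it need not vanish on (0, π)).
  u² squared terms: (-5)²·∫sin(3x)² dx = 25·π/2 = 25*π/2;  (2)²·∫cos(3x)² dx = 4·π/2 = 2*π.
  u² cross terms: 2·(-5)·(2)·∫sin(3x)·cos(3x) dx = -20·(0) = 0.
  So ∫_0^π u² dx = 25*π/2 + 2*π + 0 = 29*π/2.
  (u')² squared terms: (-15)²·∫cos(3x)² dx = 225·π/2 = 225*π/2;  (-6)²·∫sin(3x)² dx = 36·π/2 = 18*π.
  (u')² cross terms: 2·(-15)·(-6)·∫cos(3x)·sin(3x) dx = 180·(0) = 0.
  So ∫_0^π (u')² dx = 225*π/2 + 18*π + 0 = 261*π/2.
||u||_{H^1}^2 = (29*π/2) + (261*π/2) = 145*π.


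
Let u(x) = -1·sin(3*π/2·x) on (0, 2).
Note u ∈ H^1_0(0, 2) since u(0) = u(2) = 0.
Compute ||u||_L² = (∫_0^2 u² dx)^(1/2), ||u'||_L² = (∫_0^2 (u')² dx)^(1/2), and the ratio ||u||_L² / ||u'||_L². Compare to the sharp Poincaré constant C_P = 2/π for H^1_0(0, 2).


||u||_L² / ||u'||_L² = 2/(3*π) < C_P = 2/π.

u(x) = -1·sin(3*π/2·x), so u'(x) = -3*π*cos(3*π*x/2)/2.
Writing u(x) = A·sin(kπx/L) with A = -1 and k = 3, use ∫_0^L sin²(kπx/L) dx = L/2 and ∫_0^L cos²(kπx/L) dx = L/2.
u² = 1·sin²(3*π/2·x) and (u')² = 9*π^2/4·cos²(3*π/2·x), and each of sin², cos² integrates to L/2 = 1 over (0, 2).
∫_0^2 u² dx = 1, so ||u||_L² = 1.
∫_0^2 (u')² dx = 9*π^2/4, so ||u'||_L² = 3*π/2.
Ratio ||u||_L² / ||u'||_L² = 2/(3*π).
Sharp Poincaré constant on H^1_0(0, 2) is C_P = L/π = 2/π, achieved by sin(π/2·x).
This is the k = 3 harmonic; the ratio L/(kπ) is strictly less than C_P = L/π, consistent with the sharp inequality ||u||_L² ≤ C_P ||u'||_L².


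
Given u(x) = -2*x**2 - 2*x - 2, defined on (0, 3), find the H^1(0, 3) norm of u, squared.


||u||_{H^1}^2 = 3702/5

The H^1 norm (squared) on an interval (0, L) is
  ||u||_{H^1}^2 = ∫_0^L u(x)^2 dx + ∫_0^L u'(x)^2 dx.
Compute u'(x) = -4*x - 2.
Then u(x)^2 = 4*x**4 + 8*x**3 + 12*x**2 + 8*x + 4 and u'(x)^2 = 16*x**2 + 16*x + 4.
Integrate each monomial from 0 to 3 using ∫_0^3 c·x^n dx = c·3^(n+1)/(n+1):
  ∫_0^3 u(x)^2 dx = ∫_0^3 (4*x^4 + 8*x^3 + 12*x^2 + 8*x + 4) dx. Term by term:
    ∫_0^3 4*x^4 dx = 972/5;  ∫_0^3 8*x^3 dx = 162;  ∫_0^3 12*x^2 dx = 108;
    ∫_0^3 8*x dx = 36;  ∫_0^3 4 dx = 12.
  Sum: 972/5 + 162 + 108 + 36 + 12 = 2562/5.
  ∫_0^3 u'(x)^2 dx = ∫_0^3 (16*x^2 + 16*x + 4) dx. Term by term:
    ∫_0^3 16*x^2 dx = 144;  ∫_0^3 16*x dx = 72;  ∫_0^3 4 dx = 12.
  Sum: 144 + 72 + 12 = 228.
Adding: ||u||_{H^1}^2 = 2562/5 + 228 = 3702/5.


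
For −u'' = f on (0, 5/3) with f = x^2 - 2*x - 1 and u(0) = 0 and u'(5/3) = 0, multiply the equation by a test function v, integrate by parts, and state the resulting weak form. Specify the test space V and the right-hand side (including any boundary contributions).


V = {v ∈ H^1(0, 5/3) : v(0) = 0} (test functions vanish at x = 0 where u is specified); weak form: ∫_0^5/3 u'v' dx = ∫_0^5/3 (x^2 - 2*x - 1) v dx for all v ∈ V.

Multiply both sides by a test function v and integrate from 0 to 5/3:
  ∫_0^5/3 −u''(x) v(x) dx = ∫_0^5/3 f(x) v(x) dx.
Integrate the LHS by parts once:
  ∫_0^5/3 −u'' v dx = −[u'(x) v(x)]_0^5/3 + ∫_0^5/3 u'(x) v'(x) dx.
Thus ∫_0^5/3 u'(x) v'(x) dx = ∫_0^5/3 f(x) v(x) dx + [u'(x) v(x)]_0^5/3.
Choose V so that boundary terms are either known or forced to vanish.
Mixed BC: u(0) = 0 (Dirichlet) and u'(5/3) = 0 (Neumann). Define V = {v ∈ H^1(0, 5/3) : v(0) = 0}. Then [u' v]_0^5/3 = u'(5/3)·v(5/3) − u'(0)·0 = 0.
Weak formulation: find u (satisfying any essential BC) such that ∫_0^5/3 u'(x) v'(x) dx = ∫_0^5/3 f v dx for all v ∈ V (Dirichlet at 0 absorbed into V; the Neumann datum at x = 5/3 is zero, so no boundary term remains).
Substituting f(x) = x^2 - 2*x - 1, the right-hand side is ∫_0^5/3 (x^2 - 2*x - 1) v dx.


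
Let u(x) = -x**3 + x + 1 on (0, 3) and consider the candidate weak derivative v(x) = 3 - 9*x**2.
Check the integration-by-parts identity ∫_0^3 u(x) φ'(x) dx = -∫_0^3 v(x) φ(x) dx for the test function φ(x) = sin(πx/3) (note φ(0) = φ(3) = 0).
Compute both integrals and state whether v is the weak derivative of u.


LHS = -324/π^3 + 75/π, RHS = -972/π^3 + 225/π. No, v is not the weak derivative of u.

u(x) = -x**3 + x + 1, classical derivative u'(x) = 1 - 3*x**2.
φ(x) = sin(πx/3), so φ'(x) = π*cos(π*x/3)/3.
Note φ(0) = φ(3) = 0, so the boundary term u·φ vanishes.
LHS = ∫_0^3 u(x) φ'(x) dx = ∫_0^3 (-π*x^3*cos(π*x/3)/3 + π*x*cos(π*x/3)/3 + π*cos(π*x/3)/3) dx. Term by term:
  ∫_0^3 π*cos(π*x/3)/3 dx = 0;  ∫_0^3 -π*x^3*cos(π*x/3)/3 dx = -324/π^3 + 81/π;  ∫_0^3 π*x*cos(π*x/3)/3 dx = -6/π.
Sum: 0 + -324/π^3 + 81/π − 6/π = -324/π^3 + 75/π.
So LHS = -324/π^3 + 75/π.
∫_0^3 v(x) φ(x) dx = ∫_0^3 (-9*x^2*sin(π*x/3) + 3*sin(π*x/3)) dx. Term by term:
  ∫_0^3 3*sin(π*x/3) dx = 18/π;  ∫_0^3 -9*x^2*sin(π*x/3) dx = -243/π + 972/π^3.
Sum: 18/π + -243/π + 972/π^3 = -225/π + 972/π^3.
So RHS = -∫_0^3 v(x) φ(x) dx = -972/π^3 + 225/π.
LHS − RHS = -150/π + 648/π^3 ≠ 0, so the identity fails.
(For a valid weak derivative the identity must hold for EVERY test function, in particular this one. The failure shows v is NOT the weak derivative of u.)
Correct weak derivative would be u'(x) = 1 - 3*x**2.


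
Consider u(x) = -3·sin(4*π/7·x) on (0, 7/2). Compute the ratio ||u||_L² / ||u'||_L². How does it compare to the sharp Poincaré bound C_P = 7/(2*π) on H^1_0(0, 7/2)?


||u||_L² / ||u'||_L² = 7/(4*π) < C_P = 7/(2*π).

u(x) = -3·sin(4*π/7·x), so u'(x) = -12*π*cos(4*π*x/7)/7.
Writing u(x) = A·sin(kπx/L) with A = -3 and k = 2, use ∫_0^L sin²(kπx/L) dx = L/2 and ∫_0^L cos²(kπx/L) dx = L/2.
u² = 9·sin²(4*π/7·x) and (u')² = 144*π^2/49·cos²(4*π/7·x), and each of sin², cos² integrates to L/2 = 7/4 over (0, 7/2).
∫_0^7/2 u² dx = 63/4, so ||u||_L² = 3*sqrt(7)/2.
∫_0^7/2 (u')² dx = 36*π^2/7, so ||u'||_L² = 6*sqrt(7)*π/7.
Ratio ||u||_L² / ||u'||_L² = 7/(4*π).
Sharp Poincaré constant on H^1_0(0, 7/2) is C_P = L/π = 7/(2*π), achieved by sin(2*π/7·x).
This is the k = 2 harmonic; the ratio L/(kπ) is strictly less than C_P = L/π, consistent with the sharp inequality ||u||_L² ≤ C_P ||u'||_L².


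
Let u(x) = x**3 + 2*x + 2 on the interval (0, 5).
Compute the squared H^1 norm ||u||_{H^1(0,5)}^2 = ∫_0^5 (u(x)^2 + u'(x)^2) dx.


||u||_{H^1}^2 = 435065/21

The H^1 norm (squared) on an interval (0, L) is
  ||u||_{H^1}^2 = ∫_0^L u(x)^2 dx + ∫_0^L u'(x)^2 dx.
Compute u'(x) = 3*x**2 + 2.
Then u(x)^2 = x**6 + 4*x**4 + 4*x**3 + 4*x**2 + 8*x + 4 and u'(x)^2 = 9*x**4 + 12*x**2 + 4.
Integrate each monomial from 0 to 5 using ∫_0^5 c·x^n dx = c·5^(n+1)/(n+1):
  ∫_0^5 u(x)^2 dx = ∫_0^5 (x^6 + 4*x^4 + 4*x^3 + 4*x^2 + 8*x + 4) dx. Term by term:
    ∫_0^5 x^6 dx = 78125/7;  ∫_0^5 4*x^4 dx = 2500;  ∫_0^5 4*x^3 dx = 625;
    ∫_0^5 4*x^2 dx = 500/3;  ∫_0^5 8*x dx = 100;  ∫_0^5 4 dx = 20.
  Sum: 78125/7 + 2500 + 625 + 500/3 + 100 + 20 = 306020/21.
  ∫_0^5 u'(x)^2 dx = ∫_0^5 (9*x^4 + 12*x^2 + 4) dx. Term by term:
    ∫_0^5 9*x^4 dx = 5625;  ∫_0^5 12*x^2 dx = 500;  ∫_0^5 4 dx = 20.
  Sum: 5625 + 500 + 20 = 6145.
Adding: ||u||_{H^1}^2 = 306020/21 + 6145 = 435065/21.


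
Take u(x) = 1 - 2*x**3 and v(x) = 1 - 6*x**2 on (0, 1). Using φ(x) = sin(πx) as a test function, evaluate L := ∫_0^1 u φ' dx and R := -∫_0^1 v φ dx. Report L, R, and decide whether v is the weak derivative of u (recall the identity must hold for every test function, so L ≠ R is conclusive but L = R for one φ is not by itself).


LHS = -24/π^3 + 6/π, RHS = -24/π^3 + 4/π. No, v is not the weak derivative of u.

u(x) = 1 - 2*x**3, classical derivative u'(x) = -6*x**2.
φ(x) = sin(πx), so φ'(x) = π*cos(π*x).
Note φ(0) = φ(1) = 0, so the boundary term u·φ vanishes.
LHS = ∫_0^1 u(x) φ'(x) dx = ∫_0^1 (-2*π*x^3*cos(π*x) + π*cos(π*x)) dx. Term by term:
  ∫_0^1 π*cos(π*x) dx = 0;  ∫_0^1 -2*π*x^3*cos(π*x) dx = -24/π^3 + 6/π.
Sum: 0 + -24/π^3 + 6/π = -24/π^3 + 6/π.
So LHS = -24/π^3 + 6/π.
∫_0^1 v(x) φ(x) dx = ∫_0^1 (-6*x^2*sin(π*x) + sin(π*x)) dx. Term by term:
  ∫_0^1 -6*x^2*sin(π*x) dx = -6/π + 24/π^3;  ∫_0^1 sin(π*x) dx = 2/π.
Sum: -6/π + 24/π^3 + 2/π = -4/π + 24/π^3.
So RHS = -∫_0^1 v(x) φ(x) dx = -24/π^3 + 4/π.
LHS − RHS = 2/π ≠ 0, so the identity fails.
(For a valid weak derivative the identity must hold for EVERY test function, in particular this one. The failure shows v is NOT the weak derivative of u.)
Correct weak derivative would be u'(x) = -6*x**2.


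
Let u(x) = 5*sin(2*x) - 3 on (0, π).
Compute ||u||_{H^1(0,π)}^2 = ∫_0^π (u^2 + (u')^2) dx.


||u||_{H^1(0,π)}^2 = 143*π/2

u'(x) = 10*cos(2*x).
Expand u² and (u')² and integrate term by term on (0, π), using: for integers n ≥ 1, ∫_0^π sin²(nx) dx = ∫_0^π cos²(nx) dx = π/2; for n ≠ n', ∫_0^π sin(nx)sin(n'x) dx = ∫_0^π cos(nx)cos(n'x) dx = 0; and by product-to-sum, ∫_0^π sin(nx)cos(n'x) dx = ½∫_0^π [sin((n+n')x) + sin((n−n')x)] dx, which is 0 when n+n' is even and 2n/(n²−n'²) when n+n' is odd (it need not vanish on (0, π)). For the constant mode: ∫_0^π 1 dx = π, ∫_0^π cos(nx) dx = 0, ∫_0^π sin(nx) dx = (1−(−1)^n)/n.
  u² squared terms: (-3)²·∫1 dx = 9·π = 9*π;  (5)²·∫sin(2x)² dx = 25·π/2 = 25*π/2.
  u² cross terms: 2·(-3)·(5)·∫1·sin(2x) dx = -30·(0) = 0.
  So ∫_0^π u² dx = 9*π + 25*π/2 + 0 = 43*π/2.
  (u')² squared terms: (10)²·∫cos(2x)² dx = 100·π/2 = 50*π.
  So ∫_0^π (u')² dx = 50*π.
||u||_{H^1}^2 = (43*π/2) + (50*π) = 143*π/2.


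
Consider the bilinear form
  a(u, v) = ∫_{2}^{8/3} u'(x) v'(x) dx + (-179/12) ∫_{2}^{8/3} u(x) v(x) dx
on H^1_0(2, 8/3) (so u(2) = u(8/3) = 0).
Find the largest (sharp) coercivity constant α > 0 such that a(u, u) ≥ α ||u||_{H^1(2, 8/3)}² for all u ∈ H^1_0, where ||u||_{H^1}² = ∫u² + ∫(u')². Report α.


α = (-179 + 27*π^2)/(3*(4 + 9*π^2))

Coercivity of a(·,·) on H^1_0(2, 8/3) means a(u, u) ≥ α ||u||_{H^1}² for every u ∈ H^1_0.
The interval has length L = 2/3, and Poincaré/coercivity depend only on L. Here a(u, u) = ∫(u')² + (-179/12)·∫u².
Here c = -179/12 < 0 with |c| < (π/L)² = 9*π^2/4, so coercivity still holds. The condition a(u,u) ≥ α||u||_{H^1}² reads (1−α)∫(u')² ≥ (α−c)∫u². Any admissible α is ≤ 1 (rapidly oscillating u have ∫u²/∫(u')² → 0), and α = 1 would force 0 ≥ (1−c)∫u², impossible since c < 1; so 1−α > 0. By the sharp Poincaré inequality on H^1_0 of an interval of length L, ∫(u')² ≥ (π/L)²∫u² with equality for the first sine mode sin(π(x−x₀)/L) (x₀ the left endpoint), so the inequality holds for all u iff (1−α)(π/L)² ≥ α − c, i.e. α ≤ ((π/L)² + c)/((π/L)² + 1) = (1 + c(L/π)²)/(1 + (L/π)²). (Direct route, valid since c ≤ 0: Poincaré gives c∫u² ≥ c(L/π)²∫(u')², so a(u,u) ≥ (1 + c(L/π)²)∫(u')², while ||u||_{H^1}² ≤ (1 + (L/π)²)∫(u')²; dividing yields the same α.) With (π/L)² = 9*π^2/4 and c = -179/12, the largest admissible constant is α = ((π/L)² + c)/((π/L)² + 1).
Simplifying, α = (-179 + 27*π^2)/(3*(4 + 9*π^2)).


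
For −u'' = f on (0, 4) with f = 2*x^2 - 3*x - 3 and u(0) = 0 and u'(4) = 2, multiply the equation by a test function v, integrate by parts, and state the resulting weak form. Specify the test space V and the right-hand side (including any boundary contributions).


V = {v ∈ H^1(0, 4) : v(0) = 0} (test functions vanish at x = 0 where u is specified); weak form: ∫_0^4 u'v' dx = ∫_0^4 (2*x^2 - 3*x - 3) v dx + 2·v(4) for all v ∈ V.

Multiply both sides by a test function v and integrate from 0 to 4:
  ∫_0^4 −u''(x) v(x) dx = ∫_0^4 f(x) v(x) dx.
Integrate the LHS by parts once:
  ∫_0^4 −u'' v dx = −[u'(x) v(x)]_0^4 + ∫_0^4 u'(x) v'(x) dx.
Thus ∫_0^4 u'(x) v'(x) dx = ∫_0^4 f(x) v(x) dx + [u'(x) v(x)]_0^4.
Choose V so that boundary terms are either known or forced to vanish.
Mixed BC: u(0) = 0 (Dirichlet) and u'(4) = 2 (Neumann). Define V = {v ∈ H^1(0, 4) : v(0) = 0}. Then [u' v]_0^4 = u'(4)·v(4) − u'(0)·0 = 2·v(4).
Weak formulation: find u (satisfying any essential BC) such that ∫_0^4 u'(x) v'(x) dx = ∫_0^4 f v dx + 2·v(4) for all v ∈ V (Dirichlet at 0 absorbed into V; Neumann datum at x = 4 contributes the boundary term).
Substituting f(x) = 2*x^2 - 3*x - 3, the right-hand side is ∫_0^4 (2*x^2 - 3*x - 3) v dx + 2·v(4).


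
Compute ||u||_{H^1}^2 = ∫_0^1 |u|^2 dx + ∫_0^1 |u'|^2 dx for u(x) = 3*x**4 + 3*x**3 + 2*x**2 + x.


||u||_{H^1}^2 = 60853/420

The H^1 norm (squared) on an interval (0, L) is
  ||u||_{H^1}^2 = ∫_0^L u(x)^2 dx + ∫_0^L u'(x)^2 dx.
Compute u'(x) = 12*x**3 + 9*x**2 + 4*x + 1.
Then u(x)^2 = 9*x**8 + 18*x**7 + 21*x**6 + 18*x**5 + 10*x**4 + 4*x**3 + x**2 and u'(x)^2 = 144*x**6 + 216*x**5 + 177*x**4 + 96*x**3 + 34*x**2 + 8*x + 1.
Integrate each monomial from 0 to 1 using ∫_0^1 c·x^n dx = c·1^(n+1)/(n+1):
  ∫_0^1 u(x)^2 dx = ∫_0^1 (9*x^8 + 18*x^7 + 21*x^6 + 18*x^5 + 10*x^4 + 4*x^3 + x^2) dx. Term by term:
    ∫_0^1 9*x^8 dx = 1;  ∫_0^1 18*x^7 dx = 9/4;  ∫_0^1 21*x^6 dx = 3;
    ∫_0^1 18*x^5 dx = 3;  ∫_0^1 10*x^4 dx = 2;  ∫_0^1 4*x^3 dx = 1;
    ∫_0^1 x^2 dx = 1/3.
  Sum: 1 + 9/4 + 3 + 3 + 2 + 1 + 1/3 = 151/12.
  ∫_0^1 u'(x)^2 dx = ∫_0^1 (144*x^6 + 216*x^5 + 177*x^4 + 96*x^3 + 34*x^2 + 8*x + 1) dx. Term by term:
    ∫_0^1 144*x^6 dx = 144/7;  ∫_0^1 216*x^5 dx = 36;  ∫_0^1 177*x^4 dx = 177/5;
    ∫_0^1 96*x^3 dx = 24;  ∫_0^1 34*x^2 dx = 34/3;  ∫_0^1 8*x dx = 4;
    ∫_0^1 1 dx = 1.
  Sum: 144/7 + 36 + 177/5 + 24 + 34/3 + 4 + 1 = 13892/105.
Adding: ||u||_{H^1}^2 = 151/12 + 13892/105 = 60853/420.


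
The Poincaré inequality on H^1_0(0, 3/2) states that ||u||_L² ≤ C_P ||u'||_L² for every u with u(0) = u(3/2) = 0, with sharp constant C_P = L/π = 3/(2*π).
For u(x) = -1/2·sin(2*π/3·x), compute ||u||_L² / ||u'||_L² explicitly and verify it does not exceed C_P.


||u||_L² / ||u'||_L² = 3/(2*π) = C_P.

u(x) = -1/2·sin(2*π/3·x), so u'(x) = -π*cos(2*π*x/3)/3.
Writing u(x) = A·sin(kπx/L) with A = -1/2 and k = 1, use ∫_0^L sin²(kπx/L) dx = L/2 and ∫_0^L cos²(kπx/L) dx = L/2.
u² = 1/4·sin²(2*π/3·x) and (u')² = π^2/9·cos²(2*π/3·x), and each of sin², cos² integrates to L/2 = 3/4 over (0, 3/2).
∫_0^3/2 u² dx = 3/16, so ||u||_L² = sqrt(3)/4.
∫_0^3/2 (u')² dx = π^2/12, so ||u'||_L² = sqrt(3)*π/6.
Ratio ||u||_L² / ||u'||_L² = 3/(2*π).
Sharp Poincaré constant on H^1_0(0, 3/2) is C_P = L/π = 3/(2*π), achieved by sin(2*π/3·x).
This is the k = 1 eigenfunction (up to amplitude), so the ratio equals the sharp Poincaré constant exactly.


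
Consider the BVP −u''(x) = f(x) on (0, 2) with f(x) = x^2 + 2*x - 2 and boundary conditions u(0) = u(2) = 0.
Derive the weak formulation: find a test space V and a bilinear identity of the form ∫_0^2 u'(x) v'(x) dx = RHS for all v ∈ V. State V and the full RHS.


V = H^1_0(0, 2) (so v(0) = v(2) = 0); weak form: ∫_0^2 u'v' dx = ∫_0^2 (x^2 + 2*x - 2) v dx for all v ∈ V.

Multiply both sides by a test function v and integrate from 0 to 2:
  ∫_0^2 −u''(x) v(x) dx = ∫_0^2 f(x) v(x) dx.
Integrate the LHS by parts once:
  ∫_0^2 −u'' v dx = −[u'(x) v(x)]_0^2 + ∫_0^2 u'(x) v'(x) dx.
Thus ∫_0^2 u'(x) v'(x) dx = ∫_0^2 f(x) v(x) dx + [u'(x) v(x)]_0^2.
Choose V so that boundary terms are either known or forced to vanish.
u is Dirichlet: u(0) = u(2) = 0. Let V = H^1_0(0, 2); then v(0) = v(2) = 0, and [u' v]_0^2 = 0.
Weak formulation: find u (satisfying any essential BC) such that ∫_0^2 u'(x) v'(x) dx = ∫_0^2 f v dx for all v ∈ V.
Substituting f(x) = x^2 + 2*x - 2, the right-hand side is ∫_0^2 (x^2 + 2*x - 2) v dx.


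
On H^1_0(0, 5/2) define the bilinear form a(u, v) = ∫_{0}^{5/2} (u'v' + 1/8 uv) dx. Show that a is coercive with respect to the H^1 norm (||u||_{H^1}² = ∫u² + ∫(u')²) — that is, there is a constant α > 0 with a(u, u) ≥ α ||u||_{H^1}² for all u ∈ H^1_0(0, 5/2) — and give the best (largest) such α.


α = (25 + 32*π^2)/(8*(25 + 4*π^2))

Coercivity of a(·,·) on H^1_0(0, 5/2) means a(u, u) ≥ α ||u||_{H^1}² for every u ∈ H^1_0.
The interval has length L = 5/2, and Poincaré/coercivity depend only on L. Here a(u, u) = ∫(u')² + (1/8)·∫u².
Here 0 < c = 1/8 < 1. The condition a(u,u) ≥ α||u||_{H^1}² reads (1−α)∫(u')² ≥ (α−c)∫u². Any admissible α is ≤ 1 (rapidly oscillating u have ∫u²/∫(u')² → 0), and α = 1 would force 0 ≥ (1−c)∫u², impossible since c < 1; so 1−α > 0. By the sharp Poincaré inequality on H^1_0 of an interval of length L, ∫(u')² ≥ (π/L)²∫u² with equality for the first sine mode sin(π(x−x₀)/L) (x₀ the left endpoint), so the inequality holds for all u iff (1−α)(π/L)² ≥ α − c, i.e. α ≤ ((π/L)² + c)/((π/L)² + 1) = (1 + c(L/π)²)/(1 + (L/π)²). With (π/L)² = 4*π^2/25 and c = 1/8, the largest admissible constant is α = ((π/L)² + c)/((π/L)² + 1).
Simplifying, α = (25 + 32*π^2)/(8*(25 + 4*π^2)).


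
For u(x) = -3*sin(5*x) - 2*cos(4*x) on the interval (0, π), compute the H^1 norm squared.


||u||_{H^1(0,π)}^2 = 680/3 + 151*π

u'(x) = 8*sin(4*x) - 15*cos(5*x).
Expand u² and (u')² and integrate term by term on (0, π), using: for integers n ≥ 1, ∫_0^π sin²(nx) dx = ∫_0^π cos²(nx) dx = π/2; for n ≠ n', ∫_0^π sin(nx)sin(n'x) dx = ∫_0^π cos(nx)cos(n'x) dx = 0; and by product-to-sum, ∫_0^π sin(nx)cos(n'x) dx = ½∫_0^π [sin((n+n')x) + sin((n−n')x)] dx, which is 0 when n+n' is even and 2n/(n²−n'²) when n+n' is odd (it need not vanish on (0, π)).
  u² squared terms: (-3)²·∫sin(5x)² dx = 9·π/2 = 9*π/2;  (-2)²·∫cos(4x)² dx = 4·π/2 = 2*π.
  u² cross terms: 2·(-3)·(-2)·∫sin(5x)·cos(4x) dx = 12·(10/9) = 40/3.
  So ∫_0^π u² dx = 9*π/2 + 2*π + 40/3 = 40/3 + 13*π/2.
  (u')² squared terms: (-15)²·∫cos(5x)² dx = 225·π/2 = 225*π/2;  (8)²·∫sin(4x)² dx = 64·π/2 = 32*π.
  (u')² cross terms: 2·(-15)·(8)·∫cos(5x)·sin(4x) dx = -240·(-8/9) = 640/3.
  So ∫_0^π (u')² dx = 225*π/2 + 32*π + 640/3 = 640/3 + 289*π/2.
||u||_{H^1}^2 = (40/3 + 13*π/2) + (640/3 + 289*π/2) = 680/3 + 151*π.


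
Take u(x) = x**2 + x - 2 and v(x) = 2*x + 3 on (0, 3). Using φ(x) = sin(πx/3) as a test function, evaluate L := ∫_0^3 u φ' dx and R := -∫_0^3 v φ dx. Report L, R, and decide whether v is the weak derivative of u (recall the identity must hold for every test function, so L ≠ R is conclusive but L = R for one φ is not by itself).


LHS = -24/π, RHS = -36/π. No, v is not the weak derivative of u.

u(x) = x**2 + x - 2, classical derivative u'(x) = 2*x + 1.
φ(x) = sin(πx/3), so φ'(x) = π*cos(π*x/3)/3.
Note φ(0) = φ(3) = 0, so the boundary term u·φ vanishes.
LHS = ∫_0^3 u(x) φ'(x) dx = ∫_0^3 (π*x^2*cos(π*x/3)/3 + π*x*cos(π*x/3)/3 - 2*π*cos(π*x/3)/3) dx. Term by term:
  ∫_0^3 -2*π*cos(π*x/3)/3 dx = 0;  ∫_0^3 π*x*cos(π*x/3)/3 dx = -6/π;  ∫_0^3 π*x^2*cos(π*x/3)/3 dx = -18/π.
Sum: 0 − 6/π − 18/π = -24/π.
So LHS = -24/π.
∫_0^3 v(x) φ(x) dx = ∫_0^3 (2*x*sin(π*x/3) + 3*sin(π*x/3)) dx. Term by term:
  ∫_0^3 3*sin(π*x/3) dx = 18/π;  ∫_0^3 2*x*sin(π*x/3) dx = 18/π.
Sum: 18/π + 18/π = 36/π.
So RHS = -∫_0^3 v(x) φ(x) dx = -36/π.
LHS − RHS = 12/π ≠ 0, so the identity fails.
(For a valid weak derivative the identity must hold for EVERY test function, in particular this one. The failure shows v is NOT the weak derivative of u.)
Correct weak derivative would be u'(x) = 2*x + 1.


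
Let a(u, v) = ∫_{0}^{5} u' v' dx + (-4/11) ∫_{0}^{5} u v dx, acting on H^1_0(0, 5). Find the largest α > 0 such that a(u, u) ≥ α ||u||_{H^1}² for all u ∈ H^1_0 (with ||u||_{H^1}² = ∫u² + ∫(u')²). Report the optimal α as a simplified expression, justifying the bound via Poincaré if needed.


α = (-100/11 + π^2)/(π^2 + 25)

Coercivity of a(·,·) on H^1_0(0, 5) means a(u, u) ≥ α ||u||_{H^1}² for every u ∈ H^1_0.
The interval has length L = 5, and Poincaré/coercivity depend only on L. Here a(u, u) = ∫(u')² + (-4/11)·∫u².
Here c = -4/11 < 0 with |c| < (π/L)² = π^2/25, so coercivity still holds. The condition a(u,u) ≥ α||u||_{H^1}² reads (1−α)∫(u')² ≥ (α−c)∫u². Any admissible α is ≤ 1 (rapidly oscillating u have ∫u²/∫(u')² → 0), and α = 1 would force 0 ≥ (1−c)∫u², impossible since c < 1; so 1−α > 0. By the sharp Poincaré inequality on H^1_0 of an interval of length L, ∫(u')² ≥ (π/L)²∫u² with equality for the first sine mode sin(π(x−x₀)/L) (x₀ the left endpoint), so the inequality holds for all u iff (1−α)(π/L)² ≥ α − c, i.e. α ≤ ((π/L)² + c)/((π/L)² + 1) = (1 + c(L/π)²)/(1 + (L/π)²). (Direct route, valid since c ≤ 0: Poincaré gives c∫u² ≥ c(L/π)²∫(u')², so a(u,u) ≥ (1 + c(L/π)²)∫(u')², while ||u||_{H^1}² ≤ (1 + (L/π)²)∫(u')²; dividing yields the same α.) With (π/L)² = π^2/25 and c = -4/11, the largest admissible constant is α = ((π/L)² + c)/((π/L)² + 1).
Simplifying, α = (-100/11 + π^2)/(π^2 + 25).


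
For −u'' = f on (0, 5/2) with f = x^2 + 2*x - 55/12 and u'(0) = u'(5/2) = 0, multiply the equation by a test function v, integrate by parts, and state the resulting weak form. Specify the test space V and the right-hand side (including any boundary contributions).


V = H^1(0, 5/2) (no boundary constraint on v; u is determined up to an additive constant); weak form: ∫_0^5/2 u'v' dx = ∫_0^5/2 (x^2 + 2*x - 55/12) v dx for all v ∈ V.

Multiply both sides by a test function v and integrate from 0 to 5/2:
  ∫_0^5/2 −u''(x) v(x) dx = ∫_0^5/2 f(x) v(x) dx.
Integrate the LHS by parts once:
  ∫_0^5/2 −u'' v dx = −[u'(x) v(x)]_0^5/2 + ∫_0^5/2 u'(x) v'(x) dx.
Thus ∫_0^5/2 u'(x) v'(x) dx = ∫_0^5/2 f(x) v(x) dx + [u'(x) v(x)]_0^5/2.
Choose V so that boundary terms are either known or forced to vanish.
u has homogeneous Neumann: u'(0) = u'(5/2) = 0. So [u' v]_0^5/2 = 0·v(5/2) − 0·v(0) = 0 for any v; take V = H^1(0, 5/2).
Weak formulation: find u (satisfying any essential BC) such that ∫_0^5/2 u'(x) v'(x) dx = ∫_0^5/2 f v dx for all v ∈ V (homogeneous Neumann, so boundary terms vanish).
Substituting f(x) = x^2 + 2*x - 55/12, the right-hand side is ∫_0^5/2 (x^2 + 2*x - 55/12) v dx.
Compatibility check (pure Neumann): taking v ≡ 1 ∈ V gives 0 = ∫_0^5/2 f dx + (0) − (0), i.e. ∫_0^5/2 f dx must equal u'(0) − u'(5/2) = 0. Indeed ∫_0^5/2 (x^2 + 2*x - 55/12) dx = 0, so the data are compatible. The solution is then unique only up to an additive constant (fix it e.g. by requiring ∫_0^5/2 u dx = 0).


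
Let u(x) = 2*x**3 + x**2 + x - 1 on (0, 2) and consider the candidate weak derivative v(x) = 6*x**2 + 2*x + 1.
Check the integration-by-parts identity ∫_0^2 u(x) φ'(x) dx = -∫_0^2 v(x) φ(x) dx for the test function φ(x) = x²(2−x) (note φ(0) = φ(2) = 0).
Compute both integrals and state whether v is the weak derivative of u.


LHS = -52/3, RHS = -52/3. Yes, v = u' weakly.

u(x) = 2*x**3 + x**2 + x - 1, classical derivative u'(x) = 6*x**2 + 2*x + 1.
φ(x) = x²(2−x), so φ'(x) = x*(4 - 3*x).
Note φ(0) = φ(2) = 0, so the boundary term u·φ vanishes.
LHS = ∫_0^2 u(x) φ'(x) dx = ∫_0^2 (-6*x^5 + 5*x^4 + x^3 + 7*x^2 - 4*x) dx. Term by term:
  ∫_0^2 -6*x^5 dx = -64;  ∫_0^2 5*x^4 dx = 32;  ∫_0^2 x^3 dx = 4;
  ∫_0^2 7*x^2 dx = 56/3;  ∫_0^2 -4*x dx = -8.
Sum: -64 + 32 + 4 + 56/3 − 8 = -52/3.
So LHS = -52/3.
∫_0^2 v(x) φ(x) dx = ∫_0^2 (-6*x^5 + 10*x^4 + 3*x^3 + 2*x^2) dx. Term by term:
  ∫_0^2 -6*x^5 dx = -64;  ∫_0^2 10*x^4 dx = 64;  ∫_0^2 3*x^3 dx = 12;
  ∫_0^2 2*x^2 dx = 16/3.
Sum: -64 + 64 + 12 + 16/3 = 52/3.
So RHS = -∫_0^2 v(x) φ(x) dx = -52/3.
LHS = RHS, so the identity holds for this test φ.
Moreover u is smooth here and v(x) = u'(x) = 6*x**2 + 2*x + 1 pointwise, so the identity holds for every test function. Hence v is the weak derivative of u.


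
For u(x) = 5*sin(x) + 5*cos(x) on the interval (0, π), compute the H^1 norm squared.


||u||_{H^1(0,π)}^2 = 50*π

u'(x) = -5*sin(x) + 5*cos(x).
Expand u² and (u')² and integrate term by term on (0, π), using: for integers n ≥ 1, ∫_0^π sin²(nx) dx = ∫_0^π cos²(nx) dx = π/2; for n ≠ n', ∫_0^π sin(nx)sin(n'x) dx = ∫_0^π cos(nx)cos(n'x) dx = 0; and by product-to-sum, ∫_0^π sin(nx)cos(n'x) dx = ½∫_0^π [sin((n+n')x) + sin((n−n')x)] dx, which is 0 when n+n' is even and 2n/(n²−n'²) when n+n' is odd (it need not vanish on (0, π)).
  u² squared terms: (5)²·∫cos(x)² dx = 25·π/2 = 25*π/2;  (5)²·∫sin(x)² dx = 25·π/2 = 25*π/2.
  u² cross terms: 2·(5)·(5)·∫cos(x)·sin(x) dx = 50·(0) = 0.
  So ∫_0^π u² dx = 25*π/2 + 25*π/2 + 0 = 25*π.
  (u')² squared terms: (-5)²·∫sin(x)² dx = 25·π/2 = 25*π/2;  (5)²·∫cos(x)² dx = 25·π/2 = 25*π/2.
  (u')² cross terms: 2·(-5)·(5)·∫sin(x)·cos(x) dx = -50·(0) = 0.
  So ∫_0^π (u')² dx = 25*π/2 + 25*π/2 + 0 = 25*π.
||u||_{H^1}^2 = (25*π) + (25*π) = 50*π.


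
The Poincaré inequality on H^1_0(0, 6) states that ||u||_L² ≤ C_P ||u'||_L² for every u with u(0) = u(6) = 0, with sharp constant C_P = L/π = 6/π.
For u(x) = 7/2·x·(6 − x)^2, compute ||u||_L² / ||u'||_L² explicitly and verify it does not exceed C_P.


||u||_L² / ||u'||_L² = 3*sqrt(14)/7 < C_P = 6/π.

u(x) = 7/2·x·(6 − x)^2, so u'(x) = 21*(x/2 - 3)*(x - 2).
u(x) = 7/2·x·(6 − x)^2 vanishes at x = 0 and x = 6, so u ∈ H^1_0(0, 6). Differentiate via the product rule and integrate the resulting polynomials term by term.
  ∫_0^6 u² dx = ∫_0^6 (49*x^6/4 - 294*x^5 + 2646*x^4 - 10584*x^3 + 15876*x^2) dx. Term by term:
    ∫_0^6 49*x^6/4 dx = 489888;  ∫_0^6 -294*x^5 dx = -2286144;  ∫_0^6 2646*x^4 dx = 20575296/5;
    ∫_0^6 -10584*x^3 dx = -3429216;  ∫_0^6 15876*x^2 dx = 1143072.
  Sum: 489888 − 2286144 + 20575296/5 − 3429216 + 1143072 = 163296/5.
  ∫_0^6 (u')² dx = ∫_0^6 (441*x^4/4 - 1764*x^3 + 9702*x^2 - 21168*x + 15876) dx. Term by term:
    ∫_0^6 441*x^4/4 dx = 857304/5;  ∫_0^6 -1764*x^3 dx = -571536;  ∫_0^6 9702*x^2 dx = 698544;
    ∫_0^6 -21168*x dx = -381024;  ∫_0^6 15876 dx = 95256.
  Sum: 857304/5 − 571536 + 698544 − 381024 + 95256 = 63504/5.
∫_0^6 u² dx = 163296/5, so ||u||_L² = 108*sqrt(70)/5.
∫_0^6 (u')² dx = 63504/5, so ||u'||_L² = 252*sqrt(5)/5.
Ratio ||u||_L² / ||u'||_L² = 3*sqrt(14)/7.
Sharp Poincaré constant on H^1_0(0, 6) is C_P = L/π = 6/π, achieved by sin(π/6·x).
A polynomial bump cannot attain the sharp Poincaré constant (only the first sine eigenfunction does), so the ratio is strictly less than C_P, consistent with ||u||_L² ≤ C_P ||u'||_L².


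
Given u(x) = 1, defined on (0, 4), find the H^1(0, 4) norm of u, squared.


||u||_{H^1}^2 = 4

The H^1 norm (squared) on an interval (0, L) is
  ||u||_{H^1}^2 = ∫_0^L u(x)^2 dx + ∫_0^L u'(x)^2 dx.
Compute u'(x) = 0.
Then u(x)^2 = 1 and u'(x)^2 = 0.
Integrate each monomial from 0 to 4 using ∫_0^4 c·x^n dx = c·4^(n+1)/(n+1):
  ∫_0^4 u(x)^2 dx = ∫_0^4 (1) dx. Term by term:
    ∫_0^4 1 dx = 4.
  ∫_0^4 u'(x)^2 dx = ∫_0^4 (0) dx. Term by term:
    ∫_0^4 0 dx = 0.
Adding: ||u||_{H^1}^2 = 4 + 0 = 4.


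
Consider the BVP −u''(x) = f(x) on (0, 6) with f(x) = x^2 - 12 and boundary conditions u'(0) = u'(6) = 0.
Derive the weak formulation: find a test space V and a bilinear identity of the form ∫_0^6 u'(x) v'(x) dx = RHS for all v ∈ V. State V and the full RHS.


V = H^1(0, 6) (no boundary constraint on v; u is determined up to an additive constant); weak form: ∫_0^6 u'v' dx = ∫_0^6 (x^2 - 12) v dx for all v ∈ V.

Multiply both sides by a test function v and integrate from 0 to 6:
  ∫_0^6 −u''(x) v(x) dx = ∫_0^6 f(x) v(x) dx.
Integrate the LHS by parts once:
  ∫_0^6 −u'' v dx = −[u'(x) v(x)]_0^6 + ∫_0^6 u'(x) v'(x) dx.
Thus ∫_0^6 u'(x) v'(x) dx = ∫_0^6 f(x) v(x) dx + [u'(x) v(x)]_0^6.
Choose V so that boundary terms are either known or forced to vanish.
u has homogeneous Neumann: u'(0) = u'(6) = 0. So [u' v]_0^6 = 0·v(6) − 0·v(0) = 0 for any v; take V = H^1(0, 6).
Weak formulation: find u (satisfying any essential BC) such that ∫_0^6 u'(x) v'(x) dx = ∫_0^6 f v dx for all v ∈ V (homogeneous Neumann, so boundary terms vanish).
Substituting f(x) = x^2 - 12, the right-hand side is ∫_0^6 (x^2 - 12) v dx.
Compatibility check (pure Neumann): taking v ≡ 1 ∈ V gives 0 = ∫_0^6 f dx + (0) − (0), i.e. ∫_0^6 f dx must equal u'(0) − u'(6) = 0. Indeed ∫_0^6 (x^2 - 12) dx = 0, so the data are compatible. The solution is then unique only up to an additive constant (fix it e.g. by requiring ∫_0^6 u dx = 0).
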